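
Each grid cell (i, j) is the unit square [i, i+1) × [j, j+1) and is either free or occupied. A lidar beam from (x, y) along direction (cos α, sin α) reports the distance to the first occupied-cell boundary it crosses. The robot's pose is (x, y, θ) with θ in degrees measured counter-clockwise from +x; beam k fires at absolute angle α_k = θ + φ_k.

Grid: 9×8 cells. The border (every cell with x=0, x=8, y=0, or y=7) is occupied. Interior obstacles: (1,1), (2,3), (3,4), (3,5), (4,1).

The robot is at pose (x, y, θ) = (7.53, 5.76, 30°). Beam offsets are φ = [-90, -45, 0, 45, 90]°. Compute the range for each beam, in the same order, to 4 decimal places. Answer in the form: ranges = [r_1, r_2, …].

beam 1: φ=-90°, α=300°
  dir = (cos 300°, sin 300°) = (0.5000, -0.8660); from cell (7,5)
  next x-line at t=0.9400, next y-line at t=0.8776; Δt_x=2.0000, Δt_y=1.1547
    y: enter (7,4) at t=0.8776
    x: enter (8,4) at t=0.9400 ← occupied
  → r_1 = 0.9400
beam 2: φ=-45°, α=345°
  dir = (cos 345°, sin 345°) = (0.9659, -0.2588); from cell (7,5)
  next x-line at t=0.4866, next y-line at t=2.9364; Δt_x=1.0353, Δt_y=3.8637
    x: enter (8,5) at t=0.4866 ← occupied
  → r_2 = 0.4866
beam 3: φ=0°, α=30°
  dir = (cos 30°, sin 30°) = (0.8660, 0.5000); from cell (7,5)
  next x-line at t=0.5427, next y-line at t=0.4800; Δt_x=1.1547, Δt_y=2.0000
    y: enter (7,6) at t=0.4800
    x: enter (8,6) at t=0.5427 ← occupied
  → r_3 = 0.5427
beam 4: φ=45°, α=75°
  dir = (cos 75°, sin 75°) = (0.2588, 0.9659); from cell (7,5)
  next x-line at t=1.8159, next y-line at t=0.2485; Δt_x=3.8637, Δt_y=1.0353
    y: enter (7,6) at t=0.2485
    y: enter (7,7) at t=1.2837 ← occupied
  → r_4 = 1.2837
beam 5: φ=90°, α=120°
  dir = (cos 120°, sin 120°) = (-0.5000, 0.8660); from cell (7,5)
  next x-line at t=1.0600, next y-line at t=0.2771; Δt_x=2.0000, Δt_y=1.1547
    y: enter (7,6) at t=0.2771
    x: enter (6,6) at t=1.0600
    y: enter (6,7) at t=1.4318 ← occupied
  → r_5 = 1.4318

ranges = [0.9400, 0.4866, 0.5427, 1.2837, 1.4318]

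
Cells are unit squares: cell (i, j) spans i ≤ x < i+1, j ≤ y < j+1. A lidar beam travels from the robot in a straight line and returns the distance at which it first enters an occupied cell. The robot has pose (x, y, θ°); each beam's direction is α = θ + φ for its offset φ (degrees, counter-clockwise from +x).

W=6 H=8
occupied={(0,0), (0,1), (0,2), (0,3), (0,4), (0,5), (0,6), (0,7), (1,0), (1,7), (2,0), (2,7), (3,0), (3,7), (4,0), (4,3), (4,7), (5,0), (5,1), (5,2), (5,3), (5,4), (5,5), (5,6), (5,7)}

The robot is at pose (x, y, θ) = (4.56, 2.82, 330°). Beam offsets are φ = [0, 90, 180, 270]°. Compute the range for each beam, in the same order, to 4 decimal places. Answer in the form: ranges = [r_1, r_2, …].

ranges = [0.5081, 0.2078, 0.3600, 2.1016]

beam 1: φ=0°, α=330°
  direction (0.8660, -0.5000); cell (4,2); t to first gridline: x 0.5081, y 1.6400 (then +1.1547 / +2.0000)
    (5,2) via x @ 0.5081  # hit
  → r_1 = 0.5081
beam 2: φ=90°, α=60°
  direction (0.5000, 0.8660); cell (4,2); t to first gridline: x 0.8800, y 0.2078 (then +2.0000 / +1.1547)
    (4,3) via y @ 0.2078  # hit
  → r_2 = 0.2078
beam 3: φ=180°, α=150°
  direction (-0.8660, 0.5000); cell (4,2); t to first gridline: x 0.6466, y 0.3600 (then +1.1547 / +2.0000)
    (4,3) via y @ 0.3600  # hit
  → r_3 = 0.3600
beam 4: φ=270°, α=240°
  direction (-0.5000, -0.8660); cell (4,2); t to first gridline: x 1.1200, y 0.9469 (then +2.0000 / +1.1547)
    (4,1) via y @ 0.9469
    (3,1) via x @ 1.1200
    (3,0) via y @ 2.1016  # hit
  → r_4 = 2.1016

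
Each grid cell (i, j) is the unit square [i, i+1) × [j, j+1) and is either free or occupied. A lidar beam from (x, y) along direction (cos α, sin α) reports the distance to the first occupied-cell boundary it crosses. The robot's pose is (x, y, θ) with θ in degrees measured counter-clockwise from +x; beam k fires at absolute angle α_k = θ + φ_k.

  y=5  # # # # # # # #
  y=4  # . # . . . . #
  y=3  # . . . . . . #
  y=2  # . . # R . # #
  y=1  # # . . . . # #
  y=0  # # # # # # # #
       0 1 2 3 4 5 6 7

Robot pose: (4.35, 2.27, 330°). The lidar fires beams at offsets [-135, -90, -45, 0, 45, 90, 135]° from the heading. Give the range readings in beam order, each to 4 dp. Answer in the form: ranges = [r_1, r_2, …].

ranges = [0.3623, 1.4665, 1.3148, 1.9053, 1.7082, 3.1523, 2.8263]

beam 1: φ=-135°, α=195°
  direction (-0.9659, -0.2588); cell (4,2); t to first gridline: x 0.3623, y 1.0432 (then +1.0353 / +3.8637)
    (3,2) via x @ 0.3623  # hit
  → r_1 = 0.3623
beam 2: φ=-90°, α=240°
  direction (-0.5000, -0.8660); cell (4,2); t to first gridline: x 0.7000, y 0.3118 (then +2.0000 / +1.1547)
    (4,1) via y @ 0.3118
    (3,1) via x @ 0.7000
    (3,0) via y @ 1.4665  # hit
  → r_2 = 1.4665
beam 3: φ=-45°, α=285°
  direction (0.2588, -0.9659); cell (4,2); t to first gridline: x 2.5114, y 0.2795 (then +3.8637 / +1.0353)
    (4,1) via y @ 0.2795
    (4,0) via y @ 1.3148  # hit
  → r_3 = 1.3148
beam 4: φ=0°, α=330°
  direction (0.8660, -0.5000); cell (4,2); t to first gridline: x 0.7506, y 0.5400 (then +1.1547 / +2.0000)
    (4,1) via y @ 0.5400
    (5,1) via x @ 0.7506
    (6,1) via x @ 1.9053  # hit
  → r_4 = 1.9053
beam 5: φ=45°, α=15°
  direction (0.9659, 0.2588); cell (4,2); t to first gridline: x 0.6729, y 2.8205 (then +1.0353 / +3.8637)
    (5,2) via x @ 0.6729
    (6,2) via x @ 1.7082  # hit
  → r_5 = 1.7082
beam 6: φ=90°, α=60°
  direction (0.5000, 0.8660); cell (4,2); t to first gridline: x 1.3000, y 0.8429 (then +2.0000 / +1.1547)
    (4,3) via y @ 0.8429
    (5,3) via x @ 1.3000
    (5,4) via y @ 1.9976
    (5,5) via y @ 3.1523  # hit
  → r_6 = 3.1523
beam 7: φ=135°, α=105°
  direction (-0.2588, 0.9659); cell (4,2); t to first gridline: x 1.3523, y 0.7558 (then +3.8637 / +1.0353)
    (4,3) via y @ 0.7558
    (3,3) via x @ 1.3523
    (3,4) via y @ 1.7910
    (3,5) via y @ 2.8263  # hit
  → r_7 = 2.8263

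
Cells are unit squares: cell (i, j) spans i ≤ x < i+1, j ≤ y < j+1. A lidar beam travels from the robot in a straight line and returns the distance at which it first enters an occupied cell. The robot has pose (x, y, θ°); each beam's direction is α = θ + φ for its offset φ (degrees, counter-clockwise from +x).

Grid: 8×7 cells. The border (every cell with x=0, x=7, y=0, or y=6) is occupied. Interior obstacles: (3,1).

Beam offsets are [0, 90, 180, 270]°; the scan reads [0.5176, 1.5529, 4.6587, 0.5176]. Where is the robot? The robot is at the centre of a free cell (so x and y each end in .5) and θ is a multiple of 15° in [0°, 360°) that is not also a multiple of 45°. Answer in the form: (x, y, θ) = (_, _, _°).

(x, y, θ) = (1.5, 1.5, 255°)

Candidates: 29 free-cell centres × 16 headings = 464 poses. Raycast each; keep the one whose scan matches to 4 dp.
  (2.5, 3.5, 120°): beam 1 = 2.8868 ≠ 0.5176 ✗
  (2.5, 4.5, 120°): beam 1 = 1.7321 ≠ 0.5176 ✗
  (1.5, 4.5, 105°): beam 1 = 1.5529 ≠ 0.5176 ✗
  (1.5, 5.5, 150°): beam 1 = 0.5774 ≠ 0.5176 ✗
  (5.5, 1.5, 150°): beam 1 = 5.1962 ≠ 0.5176 ✗
  …
  (1.5, 1.5, 255°): r_1=0.5176, r_2=1.5529, r_3=4.6587, r_4=0.5176 — all match ✓
No second candidate reproduces the full scan.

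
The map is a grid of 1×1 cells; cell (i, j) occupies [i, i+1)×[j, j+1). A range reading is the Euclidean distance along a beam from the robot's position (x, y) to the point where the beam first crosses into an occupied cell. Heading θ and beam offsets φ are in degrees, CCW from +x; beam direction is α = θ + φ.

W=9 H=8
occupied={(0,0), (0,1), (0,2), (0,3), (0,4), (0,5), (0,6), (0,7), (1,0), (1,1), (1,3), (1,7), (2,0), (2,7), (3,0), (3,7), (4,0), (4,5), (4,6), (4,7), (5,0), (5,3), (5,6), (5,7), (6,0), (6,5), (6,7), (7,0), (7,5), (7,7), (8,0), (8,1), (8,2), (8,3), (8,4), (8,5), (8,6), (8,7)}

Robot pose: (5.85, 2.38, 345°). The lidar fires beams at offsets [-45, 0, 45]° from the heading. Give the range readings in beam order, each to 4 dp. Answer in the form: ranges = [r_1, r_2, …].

ranges = [1.5935, 2.2258, 2.4826]

beam 1: φ=-45°, α=300°
  cosα=0.5000 sinα=-0.8660 | (5,2) | tMaxX 0.3000 tMaxY 0.4388 | tΔX 2.0000 tΔY 1.1547
    t=0.3000 [x] (6,2)
    t=0.4388 [y] (6,1)
    t=1.5935 [y] (6,0) — stop
  → r_1 = 1.5935
beam 2: φ=0°, α=345°
  cosα=0.9659 sinα=-0.2588 | (5,2) | tMaxX 0.1553 tMaxY 1.4682 | tΔX 1.0353 tΔY 3.8637
    t=0.1553 [x] (6,2)
    t=1.1906 [x] (7,2)
    t=1.4682 [y] (7,1)
    t=2.2258 [x] (8,1) — stop
  → r_2 = 2.2258
beam 3: φ=45°, α=30°
  cosα=0.8660 sinα=0.5000 | (5,2) | tMaxX 0.1732 tMaxY 1.2400 | tΔX 1.1547 tΔY 2.0000
    t=0.1732 [x] (6,2)
    t=1.2400 [y] (6,3)
    t=1.3279 [x] (7,3)
    t=2.4826 [x] (8,3) — stop
  → r_3 = 2.4826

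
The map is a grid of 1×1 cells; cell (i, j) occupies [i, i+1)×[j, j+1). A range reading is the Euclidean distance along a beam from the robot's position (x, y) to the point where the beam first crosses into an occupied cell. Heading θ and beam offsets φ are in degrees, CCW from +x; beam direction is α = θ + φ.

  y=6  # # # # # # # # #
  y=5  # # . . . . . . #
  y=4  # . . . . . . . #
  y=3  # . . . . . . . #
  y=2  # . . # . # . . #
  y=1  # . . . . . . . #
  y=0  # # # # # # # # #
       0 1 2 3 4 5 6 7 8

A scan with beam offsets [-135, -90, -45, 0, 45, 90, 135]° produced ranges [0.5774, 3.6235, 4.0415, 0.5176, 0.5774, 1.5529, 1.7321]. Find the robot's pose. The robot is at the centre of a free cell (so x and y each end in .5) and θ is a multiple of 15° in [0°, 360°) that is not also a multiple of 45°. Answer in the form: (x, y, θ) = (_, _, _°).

Candidates: 32 free-cell centres × 16 headings = 512 poses. Raycast each; keep the one whose scan matches to 4 dp.
  (1.5, 2.5, 210°): beam 1 = 3.6235 ≠ 0.5774 ✗
  (7.5, 1.5, 345°): beam 1 = 1.0000 ≠ 0.5774 ✗
  (2.5, 5.5, 120°): beam 1 = 5.6940 ≠ 0.5774 ✗
  (5.5, 4.5, 105°): beam 1 = 2.8868 ≠ 0.5774 ✗
  (2.5, 5.5, 285°): beam 2 = 0.5176 ≠ 3.6235 ✗
  …
  (4.5, 2.5, 165°): r_1=0.5774, r_2=3.6235, r_3=4.0415, r_4=0.5176, r_5=0.5774, r_6=1.5529, r_7=1.7321 — all match ✓
Only this pose fits every beam.

(x, y, θ) = (4.5, 2.5, 165°)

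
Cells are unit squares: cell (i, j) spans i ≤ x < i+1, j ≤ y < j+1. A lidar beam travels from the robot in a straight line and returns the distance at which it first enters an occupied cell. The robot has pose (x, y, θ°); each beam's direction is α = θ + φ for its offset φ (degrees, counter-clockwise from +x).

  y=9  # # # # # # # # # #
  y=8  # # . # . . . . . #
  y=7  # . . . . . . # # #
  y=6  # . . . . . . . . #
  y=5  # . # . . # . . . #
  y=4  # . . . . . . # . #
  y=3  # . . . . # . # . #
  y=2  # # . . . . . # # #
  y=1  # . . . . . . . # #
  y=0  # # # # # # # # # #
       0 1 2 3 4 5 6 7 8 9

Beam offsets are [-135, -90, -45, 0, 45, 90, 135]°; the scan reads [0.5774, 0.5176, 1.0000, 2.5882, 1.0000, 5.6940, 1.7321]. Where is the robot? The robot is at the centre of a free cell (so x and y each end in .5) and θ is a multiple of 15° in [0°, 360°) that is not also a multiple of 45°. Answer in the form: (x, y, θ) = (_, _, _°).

Enumerate (i+0.5, j+0.5, θ) over the 51 free cells and 16 admissible headings. For each, cast all 7 beams and compare to the given ranges.
  (6.5, 3.5, 15°): beam 1 = 2.8868 ≠ 0.5774 ✗
  (4.5, 1.5, 75°): beam 2 = 1.9319 ≠ 0.5176 ✗
  (3.5, 2.5, 285°): beam 1 = 2.8868 ≠ 0.5774 ✗
  (6.5, 7.5, 165°): beam 2 = 1.5529 ≠ 0.5176 ✗
  …
  (6.5, 2.5, 105°): r_1=0.5774, r_2=0.5176, r_3=1.0000, r_4=2.5882, r_5=1.0000, r_6=5.6940, r_7=1.7321 — all match ✓
Only this pose fits every beam.

(x, y, θ) = (6.5, 2.5, 105°)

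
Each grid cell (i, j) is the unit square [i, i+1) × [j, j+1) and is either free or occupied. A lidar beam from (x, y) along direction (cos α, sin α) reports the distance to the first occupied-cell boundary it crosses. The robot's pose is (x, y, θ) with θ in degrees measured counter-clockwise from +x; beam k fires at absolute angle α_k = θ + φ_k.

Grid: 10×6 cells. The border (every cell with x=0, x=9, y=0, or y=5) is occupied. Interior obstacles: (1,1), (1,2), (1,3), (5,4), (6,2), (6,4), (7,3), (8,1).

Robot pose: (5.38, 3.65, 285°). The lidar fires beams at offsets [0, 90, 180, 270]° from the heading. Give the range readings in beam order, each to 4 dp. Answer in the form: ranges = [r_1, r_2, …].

ranges = [2.7435, 1.3523, 0.3623, 3.4992]

beam 1: φ=0°, α=285°
  dir = (cos 285°, sin 285°) = (0.2588, -0.9659); from cell (5,3)
  next x-line at t=2.3955, next y-line at t=0.6729; Δt_x=3.8637, Δt_y=1.0353
    y: enter (5,2) at t=0.6729
    y: enter (5,1) at t=1.7082
    x: enter (6,1) at t=2.3955
    y: enter (6,0) at t=2.7435 ← occupied
  → r_1 = 2.7435
beam 2: φ=90°, α=15°
  dir = (cos 15°, sin 15°) = (0.9659, 0.2588); from cell (5,3)
  next x-line at t=0.6419, next y-line at t=1.3523; Δt_x=1.0353, Δt_y=3.8637
    x: enter (6,3) at t=0.6419
    y: enter (6,4) at t=1.3523 ← occupied
  → r_2 = 1.3523
beam 3: φ=180°, α=105°
  dir = (cos 105°, sin 105°) = (-0.2588, 0.9659); from cell (5,3)
  next x-line at t=1.4682, next y-line at t=0.3623; Δt_x=3.8637, Δt_y=1.0353
    y: enter (5,4) at t=0.3623 ← occupied
  → r_3 = 0.3623
beam 4: φ=270°, α=195°
  dir = (cos 195°, sin 195°) = (-0.9659, -0.2588); from cell (5,3)
  next x-line at t=0.3934, next y-line at t=2.5114; Δt_x=1.0353, Δt_y=3.8637
    x: enter (4,3) at t=0.3934
    x: enter (3,3) at t=1.4287
    x: enter (2,3) at t=2.4640
    y: enter (2,2) at t=2.5114
    x: enter (1,2) at t=3.4992 ← occupied
  → r_4 = 3.4992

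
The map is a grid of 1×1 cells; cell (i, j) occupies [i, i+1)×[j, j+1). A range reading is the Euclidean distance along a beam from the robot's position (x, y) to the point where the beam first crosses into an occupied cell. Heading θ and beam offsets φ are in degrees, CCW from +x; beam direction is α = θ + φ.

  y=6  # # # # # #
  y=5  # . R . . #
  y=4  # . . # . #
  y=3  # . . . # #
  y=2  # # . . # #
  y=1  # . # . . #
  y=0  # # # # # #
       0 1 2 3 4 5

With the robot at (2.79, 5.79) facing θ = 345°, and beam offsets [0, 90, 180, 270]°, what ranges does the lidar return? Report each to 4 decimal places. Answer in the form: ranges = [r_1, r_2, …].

beam 1: φ=0°, α=345°
  dir = (cos 345°, sin 345°) = (0.9659, -0.2588); from cell (2,5)
  next x-line at t=0.2174, next y-line at t=3.0523; Δt_x=1.0353, Δt_y=3.8637
    x: enter (3,5) at t=0.2174
    x: enter (4,5) at t=1.2527
    x: enter (5,5) at t=2.2880 ← occupied
  → r_1 = 2.2880
beam 2: φ=90°, α=75°
  dir = (cos 75°, sin 75°) = (0.2588, 0.9659); from cell (2,5)
  next x-line at t=0.8114, next y-line at t=0.2174; Δt_x=3.8637, Δt_y=1.0353
    y: enter (2,6) at t=0.2174 ← occupied
  → r_2 = 0.2174
beam 3: φ=180°, α=165°
  dir = (cos 165°, sin 165°) = (-0.9659, 0.2588); from cell (2,5)
  next x-line at t=0.8179, next y-line at t=0.8114; Δt_x=1.0353, Δt_y=3.8637
    y: enter (2,6) at t=0.8114 ← occupied
  → r_3 = 0.8114
beam 4: φ=270°, α=255°
  dir = (cos 255°, sin 255°) = (-0.2588, -0.9659); from cell (2,5)
  next x-line at t=3.0523, next y-line at t=0.8179; Δt_x=3.8637, Δt_y=1.0353
    y: enter (2,4) at t=0.8179
    y: enter (2,3) at t=1.8531
    y: enter (2,2) at t=2.8884
    x: enter (1,2) at t=3.0523 ← occupied
  → r_4 = 3.0523

ranges = [2.2880, 0.2174, 0.8114, 3.0523]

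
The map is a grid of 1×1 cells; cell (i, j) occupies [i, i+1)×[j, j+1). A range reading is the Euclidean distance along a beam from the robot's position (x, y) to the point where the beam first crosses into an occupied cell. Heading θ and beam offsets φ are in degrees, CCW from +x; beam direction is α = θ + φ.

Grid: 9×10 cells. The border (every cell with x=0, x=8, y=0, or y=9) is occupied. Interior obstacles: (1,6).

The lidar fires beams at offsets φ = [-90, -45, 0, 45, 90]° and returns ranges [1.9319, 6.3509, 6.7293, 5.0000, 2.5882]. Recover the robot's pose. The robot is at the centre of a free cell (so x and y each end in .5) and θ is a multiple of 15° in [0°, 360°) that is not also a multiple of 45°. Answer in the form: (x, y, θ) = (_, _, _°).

(x, y, θ) = (7.5, 3.5, 165°)

Enumerate (i+0.5, j+0.5, θ) over the 55 free cells and 16 admissible headings. For each, cast all 5 beams and compare to the given ranges.
  (1.5, 1.5, 195°): beam 2 = 0.5774 ≠ 6.3509 ✗
  (4.5, 7.5, 345°): beam 1 = 6.7293 ≠ 1.9319 ✗
  (2.5, 3.5, 15°): beam 1 = 2.5882 ≠ 1.9319 ✗
  (3.5, 7.5, 75°): beam 1 = 4.6587 ≠ 1.9319 ✗
  …
  (7.5, 3.5, 165°): r_1=1.9319, r_2=6.3509, r_3=6.7293, r_4=5.0000, r_5=2.5882 — all match ✓
Unique over the lattice → pose = (7.5, 3.5, 165°).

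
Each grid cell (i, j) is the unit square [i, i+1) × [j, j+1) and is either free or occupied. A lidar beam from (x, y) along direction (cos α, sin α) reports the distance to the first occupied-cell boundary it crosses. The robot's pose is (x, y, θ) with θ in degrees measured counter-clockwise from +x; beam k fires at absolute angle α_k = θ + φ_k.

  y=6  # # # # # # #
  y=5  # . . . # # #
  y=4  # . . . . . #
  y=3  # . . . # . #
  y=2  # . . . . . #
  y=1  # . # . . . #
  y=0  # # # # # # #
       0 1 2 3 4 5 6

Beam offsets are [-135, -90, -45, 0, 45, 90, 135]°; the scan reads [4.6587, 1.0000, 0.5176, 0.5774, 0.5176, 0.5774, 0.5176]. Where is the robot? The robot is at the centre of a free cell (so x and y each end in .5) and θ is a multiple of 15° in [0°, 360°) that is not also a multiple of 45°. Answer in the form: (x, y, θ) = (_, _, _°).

(x, y, θ) = (1.5, 1.5, 210°)

Candidates: 21 free-cell centres × 16 headings = 336 poses. Raycast each; keep the one whose scan matches to 4 dp.
  (1.5, 4.5, 330°): beam 1 = 0.5176 ≠ 4.6587 ✗
  (2.5, 4.5, 195°): beam 1 = 1.7321 ≠ 4.6587 ✗
  (5.5, 1.5, 210°): beam 1 = 1.9319 ≠ 4.6587 ✗
  …
  (1.5, 1.5, 210°): r_1=4.6587, r_2=1.0000, r_3=0.5176, r_4=0.5774, r_5=0.5176, r_6=0.5774, r_7=0.5176 — all match ✓
No second candidate reproduces the full scan.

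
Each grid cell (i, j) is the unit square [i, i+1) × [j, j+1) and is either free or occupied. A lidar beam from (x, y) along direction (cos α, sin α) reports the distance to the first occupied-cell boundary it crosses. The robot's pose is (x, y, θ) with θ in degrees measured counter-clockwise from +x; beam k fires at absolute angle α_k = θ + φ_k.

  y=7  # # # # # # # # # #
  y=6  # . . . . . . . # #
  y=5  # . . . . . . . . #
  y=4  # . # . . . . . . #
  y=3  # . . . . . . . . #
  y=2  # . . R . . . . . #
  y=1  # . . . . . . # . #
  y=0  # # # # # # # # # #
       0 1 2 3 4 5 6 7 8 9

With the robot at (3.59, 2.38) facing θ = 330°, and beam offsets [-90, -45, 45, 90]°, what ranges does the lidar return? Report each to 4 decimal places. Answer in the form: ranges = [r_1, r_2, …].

ranges = [1.5935, 1.4287, 5.6008, 5.3347]

beam 1: φ=-90°, α=240°
  cosα=-0.5000 sinα=-0.8660 | (3,2) | tMaxX 1.1800 tMaxY 0.4388 | tΔX 2.0000 tΔY 1.1547
    t=0.4388 [y] (3,1)
    t=1.1800 [x] (2,1)
    t=1.5935 [y] (2,0) — stop
  → r_1 = 1.5935
beam 2: φ=-45°, α=285°
  cosα=0.2588 sinα=-0.9659 | (3,2) | tMaxX 1.5841 tMaxY 0.3934 | tΔX 3.8637 tΔY 1.0353
    t=0.3934 [y] (3,1)
    t=1.4287 [y] (3,0) — stop
  → r_2 = 1.4287
beam 3: φ=45°, α=15°
  cosα=0.9659 sinα=0.2588 | (3,2) | tMaxX 0.4245 tMaxY 2.3955 | tΔX 1.0353 tΔY 3.8637
    t=0.4245 [x] (4,2)
    t=1.4597 [x] (5,2)
    t=2.3955 [y] (5,3)
    t=2.4950 [x] (6,3)
    t=3.5303 [x] (7,3)
    t=4.5656 [x] (8,3)
    t=5.6008 [x] (9,3) — stop
  → r_3 = 5.6008
beam 4: φ=90°, α=60°
  cosα=0.5000 sinα=0.8660 | (3,2) | tMaxX 0.8200 tMaxY 0.7159 | tΔX 2.0000 tΔY 1.1547
    t=0.7159 [y] (3,3)
    t=0.8200 [x] (4,3)
    t=1.8706 [y] (4,4)
    t=2.8200 [x] (5,4)
    t=3.0253 [y] (5,5)
    t=4.1800 [y] (5,6)
    t=4.8200 [x] (6,6)
    t=5.3347 [y] (6,7) — stop
  → r_4 = 5.3347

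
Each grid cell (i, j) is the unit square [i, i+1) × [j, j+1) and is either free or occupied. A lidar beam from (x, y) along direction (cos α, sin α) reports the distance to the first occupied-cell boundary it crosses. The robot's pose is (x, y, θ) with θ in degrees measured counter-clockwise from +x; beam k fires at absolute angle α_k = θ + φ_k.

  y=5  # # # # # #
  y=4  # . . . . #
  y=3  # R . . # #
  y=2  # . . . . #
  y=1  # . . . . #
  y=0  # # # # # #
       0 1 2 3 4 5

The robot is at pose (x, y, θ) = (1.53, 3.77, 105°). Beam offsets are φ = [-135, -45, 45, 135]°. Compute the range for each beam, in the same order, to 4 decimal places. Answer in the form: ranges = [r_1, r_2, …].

beam 1: φ=-135°, α=330°
  direction (0.8660, -0.5000); cell (1,3); t to first gridline: x 0.5427, y 1.5400 (then +1.1547 / +2.0000)
    (2,3) via x @ 0.5427
    (2,2) via y @ 1.5400
    (3,2) via x @ 1.6974
    (4,2) via x @ 2.8521
    (4,1) via y @ 3.5400
    (5,1) via x @ 4.0068  # hit
  → r_1 = 4.0068
beam 2: φ=-45°, α=60°
  direction (0.5000, 0.8660); cell (1,3); t to first gridline: x 0.9400, y 0.2656 (then +2.0000 / +1.1547)
    (1,4) via y @ 0.2656
    (2,4) via x @ 0.9400
    (2,5) via y @ 1.4203  # hit
  → r_2 = 1.4203
beam 3: φ=45°, α=150°
  direction (-0.8660, 0.5000); cell (1,3); t to first gridline: x 0.6120, y 0.4600 (then +1.1547 / +2.0000)
    (1,4) via y @ 0.4600
    (0,4) via x @ 0.6120  # hit
  → r_3 = 0.6120
beam 4: φ=135°, α=240°
  direction (-0.5000, -0.8660); cell (1,3); t to first gridline: x 1.0600, y 0.8891 (then +2.0000 / +1.1547)
    (1,2) via y @ 0.8891
    (0,2) via x @ 1.0600  # hit
  → r_4 = 1.0600

ranges = [4.0068, 1.4203, 0.6120, 1.0600]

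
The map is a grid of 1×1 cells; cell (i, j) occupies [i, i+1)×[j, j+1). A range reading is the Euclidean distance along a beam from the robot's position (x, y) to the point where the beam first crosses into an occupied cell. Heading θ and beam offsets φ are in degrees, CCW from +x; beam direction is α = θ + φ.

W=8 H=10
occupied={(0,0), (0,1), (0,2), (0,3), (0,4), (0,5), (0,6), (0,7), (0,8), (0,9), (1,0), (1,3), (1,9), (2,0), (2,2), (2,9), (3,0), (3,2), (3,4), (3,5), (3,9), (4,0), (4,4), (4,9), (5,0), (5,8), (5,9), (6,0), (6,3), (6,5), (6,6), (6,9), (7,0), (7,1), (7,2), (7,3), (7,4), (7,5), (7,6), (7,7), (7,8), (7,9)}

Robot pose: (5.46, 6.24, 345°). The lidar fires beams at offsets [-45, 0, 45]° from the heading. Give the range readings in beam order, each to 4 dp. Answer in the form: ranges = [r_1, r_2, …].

ranges = [1.0800, 0.5590, 0.6235]

beam 1: φ=-45°, α=300°
  dir = (cos 300°, sin 300°) = (0.5000, -0.8660); from cell (5,6)
  next x-line at t=1.0800, next y-line at t=0.2771; Δt_x=2.0000, Δt_y=1.1547
    y: enter (5,5) at t=0.2771
    x: enter (6,5) at t=1.0800 ← occupied
  → r_1 = 1.0800
beam 2: φ=0°, α=345°
  dir = (cos 345°, sin 345°) = (0.9659, -0.2588); from cell (5,6)
  next x-line at t=0.5590, next y-line at t=0.9273; Δt_x=1.0353, Δt_y=3.8637
    x: enter (6,6) at t=0.5590 ← occupied
  → r_2 = 0.5590
beam 3: φ=45°, α=30°
  dir = (cos 30°, sin 30°) = (0.8660, 0.5000); from cell (5,6)
  next x-line at t=0.6235, next y-line at t=1.5200; Δt_x=1.1547, Δt_y=2.0000
    x: enter (6,6) at t=0.6235 ← occupied
  → r_3 = 0.6235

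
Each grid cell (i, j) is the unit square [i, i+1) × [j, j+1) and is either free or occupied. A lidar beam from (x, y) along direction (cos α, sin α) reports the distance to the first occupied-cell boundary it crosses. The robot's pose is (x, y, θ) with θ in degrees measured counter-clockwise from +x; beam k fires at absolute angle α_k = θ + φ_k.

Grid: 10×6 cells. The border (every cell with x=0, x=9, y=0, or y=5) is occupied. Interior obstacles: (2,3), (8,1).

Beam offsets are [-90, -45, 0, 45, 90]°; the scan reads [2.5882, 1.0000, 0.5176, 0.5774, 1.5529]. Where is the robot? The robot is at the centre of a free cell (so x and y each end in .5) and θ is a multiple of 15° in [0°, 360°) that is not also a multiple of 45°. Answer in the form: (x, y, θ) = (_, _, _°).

(x, y, θ) = (1.5, 2.5, 165°)

Candidates: 30 free-cell centres × 16 headings = 480 poses. Raycast each; keep the one whose scan matches to 4 dp.
  (6.5, 1.5, 60°): beam 1 = 1.0000 ≠ 2.5882 ✗
  (3.5, 3.5, 165°): beam 1 = 1.5529 ≠ 2.5882 ✗
  (1.5, 3.5, 210°): beam 1 = 1.0000 ≠ 2.5882 ✗
  (3.5, 3.5, 120°): beam 1 = 3.0000 ≠ 2.5882 ✗
  …
  (1.5, 2.5, 165°): r_1=2.5882, r_2=1.0000, r_3=0.5176, r_4=0.5774, r_5=1.5529 — all match ✓
Unique over the lattice → pose = (1.5, 2.5, 165°).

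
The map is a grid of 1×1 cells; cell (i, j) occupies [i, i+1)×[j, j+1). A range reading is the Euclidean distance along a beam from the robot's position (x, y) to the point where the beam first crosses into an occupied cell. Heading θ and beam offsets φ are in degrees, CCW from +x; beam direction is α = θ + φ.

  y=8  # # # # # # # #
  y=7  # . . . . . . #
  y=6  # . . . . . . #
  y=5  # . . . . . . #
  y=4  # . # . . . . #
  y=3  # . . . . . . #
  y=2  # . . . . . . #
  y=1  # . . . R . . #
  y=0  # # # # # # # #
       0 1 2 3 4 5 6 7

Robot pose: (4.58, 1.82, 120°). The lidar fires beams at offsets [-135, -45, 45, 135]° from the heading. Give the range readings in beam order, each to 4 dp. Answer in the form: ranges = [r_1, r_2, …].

beam 1: φ=-135°, α=345°
  dir = (cos 345°, sin 345°) = (0.9659, -0.2588); from cell (4,1)
  next x-line at t=0.4348, next y-line at t=3.1682; Δt_x=1.0353, Δt_y=3.8637
    x: enter (5,1) at t=0.4348
    x: enter (6,1) at t=1.4701
    x: enter (7,1) at t=2.5054 ← occupied
  → r_1 = 2.5054
beam 2: φ=-45°, α=75°
  dir = (cos 75°, sin 75°) = (0.2588, 0.9659); from cell (4,1)
  next x-line at t=1.6228, next y-line at t=0.1863; Δt_x=3.8637, Δt_y=1.0353
    y: enter (4,2) at t=0.1863
    y: enter (4,3) at t=1.2216
    x: enter (5,3) at t=1.6228
    y: enter (5,4) at t=2.2569
    y: enter (5,5) at t=3.2922
    y: enter (5,6) at t=4.3275
    y: enter (5,7) at t=5.3627
    x: enter (6,7) at t=5.4865
    y: enter (6,8) at t=6.3980 ← occupied
  → r_2 = 6.3980
beam 3: φ=45°, α=165°
  dir = (cos 165°, sin 165°) = (-0.9659, 0.2588); from cell (4,1)
  next x-line at t=0.6005, next y-line at t=0.6955; Δt_x=1.0353, Δt_y=3.8637
    x: enter (3,1) at t=0.6005
    y: enter (3,2) at t=0.6955
    x: enter (2,2) at t=1.6357
    x: enter (1,2) at t=2.6710
    x: enter (0,2) at t=3.7063 ← occupied
  → r_3 = 3.7063
beam 4: φ=135°, α=255°
  dir = (cos 255°, sin 255°) = (-0.2588, -0.9659); from cell (4,1)
  next x-line at t=2.2409, next y-line at t=0.8489; Δt_x=3.8637, Δt_y=1.0353
    y: enter (4,0) at t=0.8489 ← occupied
  → r_4 = 0.8489

ranges = [2.5054, 6.3980, 3.7063, 0.8489]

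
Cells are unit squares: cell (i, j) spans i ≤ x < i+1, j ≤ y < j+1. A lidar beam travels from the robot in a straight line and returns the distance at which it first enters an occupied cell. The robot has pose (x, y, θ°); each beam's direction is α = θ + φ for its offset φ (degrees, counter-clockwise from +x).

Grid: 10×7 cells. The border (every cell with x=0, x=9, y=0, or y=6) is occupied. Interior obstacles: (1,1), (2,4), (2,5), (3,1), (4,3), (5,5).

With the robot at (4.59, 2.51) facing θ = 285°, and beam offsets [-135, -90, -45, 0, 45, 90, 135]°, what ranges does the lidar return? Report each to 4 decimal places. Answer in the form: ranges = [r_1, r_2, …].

ranges = [2.9800, 2.6814, 1.1800, 1.5633, 3.0200, 4.5656, 0.5658]

beam 1: φ=-135°, α=150°
  direction (-0.8660, 0.5000); cell (4,2); t to first gridline: x 0.6813, y 0.9800 (then +1.1547 / +2.0000)
    (3,2) via x @ 0.6813
    (3,3) via y @ 0.9800
    (2,3) via x @ 1.8360
    (2,4) via y @ 2.9800  # hit
  → r_1 = 2.9800
beam 2: φ=-90°, α=195°
  direction (-0.9659, -0.2588); cell (4,2); t to first gridline: x 0.6108, y 1.9705 (then +1.0353 / +3.8637)
    (3,2) via x @ 0.6108
    (2,2) via x @ 1.6461
    (2,1) via y @ 1.9705
    (1,1) via x @ 2.6814  # hit
  → r_2 = 2.6814
beam 3: φ=-45°, α=240°
  direction (-0.5000, -0.8660); cell (4,2); t to first gridline: x 1.1800, y 0.5889 (then +2.0000 / +1.1547)
    (4,1) via y @ 0.5889
    (3,1) via x @ 1.1800  # hit
  → r_3 = 1.1800
beam 4: φ=0°, α=285°
  direction (0.2588, -0.9659); cell (4,2); t to first gridline: x 1.5841, y 0.5280 (then +3.8637 / +1.0353)
    (4,1) via y @ 0.5280
    (4,0) via y @ 1.5633  # hit
  → r_4 = 1.5633
beam 5: φ=45°, α=330°
  direction (0.8660, -0.5000); cell (4,2); t to first gridline: x 0.4734, y 1.0200 (then +1.1547 / +2.0000)
    (5,2) via x @ 0.4734
    (5,1) via y @ 1.0200
    (6,1) via x @ 1.6281
    (7,1) via x @ 2.7828
    (7,0) via y @ 3.0200  # hit
  → r_5 = 3.0200
beam 6: φ=90°, α=15°
  direction (0.9659, 0.2588); cell (4,2); t to first gridline: x 0.4245, y 1.8932 (then +1.0353 / +3.8637)
    (5,2) via x @ 0.4245
    (6,2) via x @ 1.4597
    (6,3) via y @ 1.8932
    (7,3) via x @ 2.4950
    (8,3) via x @ 3.5303
    (9,3) via x @ 4.5656  # hit
  → r_6 = 4.5656
beam 7: φ=135°, α=60°
  direction (0.5000, 0.8660); cell (4,2); t to first gridline: x 0.8200, y 0.5658 (then +2.0000 / +1.1547)
    (4,3) via y @ 0.5658  # hit
  → r_7 = 0.5658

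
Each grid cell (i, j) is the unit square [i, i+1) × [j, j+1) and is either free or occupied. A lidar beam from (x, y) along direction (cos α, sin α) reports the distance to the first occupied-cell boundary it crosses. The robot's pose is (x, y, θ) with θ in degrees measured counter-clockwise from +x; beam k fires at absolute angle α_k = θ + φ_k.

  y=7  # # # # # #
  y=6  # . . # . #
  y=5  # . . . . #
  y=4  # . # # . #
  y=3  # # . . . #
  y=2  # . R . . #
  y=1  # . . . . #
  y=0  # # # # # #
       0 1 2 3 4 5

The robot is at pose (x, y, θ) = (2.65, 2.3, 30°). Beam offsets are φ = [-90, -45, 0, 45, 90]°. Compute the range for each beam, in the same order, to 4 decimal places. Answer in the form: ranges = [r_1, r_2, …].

ranges = [1.5011, 2.4329, 2.7135, 1.7600, 1.3000]

beam 1: φ=-90°, α=300°
  cosα=0.5000 sinα=-0.8660 | (2,2) | tMaxX 0.7000 tMaxY 0.3464 | tΔX 2.0000 tΔY 1.1547
    t=0.3464 [y] (2,1)
    t=0.7000 [x] (3,1)
    t=1.5011 [y] (3,0) — stop
  → r_1 = 1.5011
beam 2: φ=-45°, α=345°
  cosα=0.9659 sinα=-0.2588 | (2,2) | tMaxX 0.3623 tMaxY 1.1591 | tΔX 1.0353 tΔY 3.8637
    t=0.3623 [x] (3,2)
    t=1.1591 [y] (3,1)
    t=1.3976 [x] (4,1)
    t=2.4329 [x] (5,1) — stop
  → r_2 = 2.4329
beam 3: φ=0°, α=30°
  cosα=0.8660 sinα=0.5000 | (2,2) | tMaxX 0.4041 tMaxY 1.4000 | tΔX 1.1547 tΔY 2.0000
    t=0.4041 [x] (3,2)
    t=1.4000 [y] (3,3)
    t=1.5588 [x] (4,3)
    t=2.7135 [x] (5,3) — stop
  → r_3 = 2.7135
beam 4: φ=45°, α=75°
  cosα=0.2588 sinα=0.9659 | (2,2) | tMaxX 1.3523 tMaxY 0.7247 | tΔX 3.8637 tΔY 1.0353
    t=0.7247 [y] (2,3)
    t=1.3523 [x] (3,3)
    t=1.7600 [y] (3,4) — stop
  → r_4 = 1.7600
beam 5: φ=90°, α=120°
  cosα=-0.5000 sinα=0.8660 | (2,2) | tMaxX 1.3000 tMaxY 0.8083 | tΔX 2.0000 tΔY 1.1547
    t=0.8083 [y] (2,3)
    t=1.3000 [x] (1,3) — stop
  → r_5 = 1.3000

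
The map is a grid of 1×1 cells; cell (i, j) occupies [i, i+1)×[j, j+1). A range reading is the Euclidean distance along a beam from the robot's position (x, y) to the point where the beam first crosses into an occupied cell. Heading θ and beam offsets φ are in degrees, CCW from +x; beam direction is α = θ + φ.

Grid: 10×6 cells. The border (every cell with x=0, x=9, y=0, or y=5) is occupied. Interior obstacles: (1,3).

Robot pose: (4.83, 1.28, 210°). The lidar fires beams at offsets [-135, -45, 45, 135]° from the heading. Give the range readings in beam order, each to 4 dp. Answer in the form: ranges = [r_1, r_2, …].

ranges = [3.8512, 3.9651, 0.2899, 1.0818]

beam 1: φ=-135°, α=75°
  d=(0.2588,0.9659)  start (4,1)  tX=0.6568 tY=0.7454  stride 1/|dx|=3.8637 1/|dy|=1.0353
    cross x-line → (5,1), t=0.6568
    cross y-line → (5,2), t=0.7454
    cross y-line → (5,3), t=1.7807
    cross y-line → (5,4), t=2.8160
    cross y-line → (5,5), t=3.8512 (wall)
  → r_1 = 3.8512
beam 2: φ=-45°, α=165°
  d=(-0.9659,0.2588)  start (4,1)  tX=0.8593 tY=2.7819  stride 1/|dx|=1.0353 1/|dy|=3.8637
    cross x-line → (3,1), t=0.8593
    cross x-line → (2,1), t=1.8946
    cross y-line → (2,2), t=2.7819
    cross x-line → (1,2), t=2.9298
    cross x-line → (0,2), t=3.9651 (wall)
  → r_2 = 3.9651
beam 3: φ=45°, α=255°
  d=(-0.2588,-0.9659)  start (4,1)  tX=3.2069 tY=0.2899  stride 1/|dx|=3.8637 1/|dy|=1.0353
    cross y-line → (4,0), t=0.2899 (wall)
  → r_3 = 0.2899
beam 4: φ=135°, α=345°
  d=(0.9659,-0.2588)  start (4,1)  tX=0.1760 tY=1.0818  stride 1/|dx|=1.0353 1/|dy|=3.8637
    cross x-line → (5,1), t=0.1760
    cross y-line → (5,0), t=1.0818 (wall)
  → r_4 = 1.0818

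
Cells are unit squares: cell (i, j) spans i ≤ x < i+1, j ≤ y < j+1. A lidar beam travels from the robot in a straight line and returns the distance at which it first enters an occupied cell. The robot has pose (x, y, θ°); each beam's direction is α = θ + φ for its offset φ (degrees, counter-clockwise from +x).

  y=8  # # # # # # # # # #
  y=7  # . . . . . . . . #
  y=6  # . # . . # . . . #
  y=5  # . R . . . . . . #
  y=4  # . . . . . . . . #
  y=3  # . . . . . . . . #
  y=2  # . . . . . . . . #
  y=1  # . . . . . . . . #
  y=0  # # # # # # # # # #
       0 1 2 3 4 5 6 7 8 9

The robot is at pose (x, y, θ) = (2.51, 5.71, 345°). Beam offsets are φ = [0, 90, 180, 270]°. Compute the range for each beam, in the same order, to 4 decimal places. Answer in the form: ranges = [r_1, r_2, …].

beam 1: φ=0°, α=345°
  direction (0.9659, -0.2588); cell (2,5); t to first gridline: x 0.5073, y 2.7432 (then +1.0353 / +3.8637)
    (3,5) via x @ 0.5073
    (4,5) via x @ 1.5426
    (5,5) via x @ 2.5778
    (5,4) via y @ 2.7432
    (6,4) via x @ 3.6131
    (7,4) via x @ 4.6484
    (8,4) via x @ 5.6837
    (8,3) via y @ 6.6069
    (9,3) via x @ 6.7189  # hit
  → r_1 = 6.7189
beam 2: φ=90°, α=75°
  direction (0.2588, 0.9659); cell (2,5); t to first gridline: x 1.8932, y 0.3002 (then +3.8637 / +1.0353)
    (2,6) via y @ 0.3002  # hit
  → r_2 = 0.3002
beam 3: φ=180°, α=165°
  direction (-0.9659, 0.2588); cell (2,5); t to first gridline: x 0.5280, y 1.1205 (then +1.0353 / +3.8637)
    (1,5) via x @ 0.5280
    (1,6) via y @ 1.1205
    (0,6) via x @ 1.5633  # hit
  → r_3 = 1.5633
beam 4: φ=270°, α=255°
  direction (-0.2588, -0.9659); cell (2,5); t to first gridline: x 1.9705, y 0.7350 (then +3.8637 / +1.0353)
    (2,4) via y @ 0.7350
    (2,3) via y @ 1.7703
    (1,3) via x @ 1.9705
    (1,2) via y @ 2.8056
    (1,1) via y @ 3.8409
    (1,0) via y @ 4.8762  # hit
  → r_4 = 4.8762

ranges = [6.7189, 0.3002, 1.5633, 4.8762]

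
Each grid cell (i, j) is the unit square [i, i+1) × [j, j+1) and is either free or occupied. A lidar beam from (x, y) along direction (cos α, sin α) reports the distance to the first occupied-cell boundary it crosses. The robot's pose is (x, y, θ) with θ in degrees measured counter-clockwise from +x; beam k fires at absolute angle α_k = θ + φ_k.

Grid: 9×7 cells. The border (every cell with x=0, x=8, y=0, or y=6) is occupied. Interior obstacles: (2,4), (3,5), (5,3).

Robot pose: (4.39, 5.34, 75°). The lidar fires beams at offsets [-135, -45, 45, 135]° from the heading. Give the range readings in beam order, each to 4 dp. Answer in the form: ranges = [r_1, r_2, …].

beam 1: φ=-135°, α=300°
  cosα=0.5000 sinα=-0.8660 | (4,5) | tMaxX 1.2200 tMaxY 0.3926 | tΔX 2.0000 tΔY 1.1547
    t=0.3926 [y] (4,4)
    t=1.2200 [x] (5,4)
    t=1.5473 [y] (5,3) — stop
  → r_1 = 1.5473
beam 2: φ=-45°, α=30°
  cosα=0.8660 sinα=0.5000 | (4,5) | tMaxX 0.7044 tMaxY 1.3200 | tΔX 1.1547 tΔY 2.0000
    t=0.7044 [x] (5,5)
    t=1.3200 [y] (5,6) — stop
  → r_2 = 1.3200
beam 3: φ=45°, α=120°
  cosα=-0.5000 sinα=0.8660 | (4,5) | tMaxX 0.7800 tMaxY 0.7621 | tΔX 2.0000 tΔY 1.1547
    t=0.7621 [y] (4,6) — stop
  → r_3 = 0.7621
beam 4: φ=135°, α=210°
  cosα=-0.8660 sinα=-0.5000 | (4,5) | tMaxX 0.4503 tMaxY 0.6800 | tΔX 1.1547 tΔY 2.0000
    t=0.4503 [x] (3,5) — stop
  → r_4 = 0.4503

ranges = [1.5473, 1.3200, 0.7621, 0.4503]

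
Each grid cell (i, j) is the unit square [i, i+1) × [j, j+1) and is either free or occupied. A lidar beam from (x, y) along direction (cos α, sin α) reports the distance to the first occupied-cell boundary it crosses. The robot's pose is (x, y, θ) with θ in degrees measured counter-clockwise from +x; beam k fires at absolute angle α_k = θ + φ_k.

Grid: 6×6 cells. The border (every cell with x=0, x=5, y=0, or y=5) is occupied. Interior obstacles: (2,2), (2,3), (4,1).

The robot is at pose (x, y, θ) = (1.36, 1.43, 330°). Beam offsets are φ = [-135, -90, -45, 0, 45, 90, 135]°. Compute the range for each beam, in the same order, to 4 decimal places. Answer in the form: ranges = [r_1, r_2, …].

ranges = [0.3727, 0.4965, 0.4452, 0.8600, 3.7684, 1.2800, 1.3909]

beam 1: φ=-135°, α=195°
  direction (-0.9659, -0.2588); cell (1,1); t to first gridline: x 0.3727, y 1.6614 (then +1.0353 / +3.8637)
    (0,1) via x @ 0.3727  # hit
  → r_1 = 0.3727
beam 2: φ=-90°, α=240°
  direction (-0.5000, -0.8660); cell (1,1); t to first gridline: x 0.7200, y 0.4965 (then +2.0000 / +1.1547)
    (1,0) via y @ 0.4965  # hit
  → r_2 = 0.4965
beam 3: φ=-45°, α=285°
  direction (0.2588, -0.9659); cell (1,1); t to first gridline: x 2.4728, y 0.4452 (then +3.8637 / +1.0353)
    (1,0) via y @ 0.4452  # hit
  → r_3 = 0.4452
beam 4: φ=0°, α=330°
  direction (0.8660, -0.5000); cell (1,1); t to first gridline: x 0.7390, y 0.8600 (then +1.1547 / +2.0000)
    (2,1) via x @ 0.7390
    (2,0) via y @ 0.8600  # hit
  → r_4 = 0.8600
beam 5: φ=45°, α=15°
  direction (0.9659, 0.2588); cell (1,1); t to first gridline: x 0.6626, y 2.2023 (then +1.0353 / +3.8637)
    (2,1) via x @ 0.6626
    (3,1) via x @ 1.6979
    (3,2) via y @ 2.2023
    (4,2) via x @ 2.7331
    (5,2) via x @ 3.7684  # hit
  → r_5 = 3.7684
beam 6: φ=90°, α=60°
  direction (0.5000, 0.8660); cell (1,1); t to first gridline: x 1.2800, y 0.6582 (then +2.0000 / +1.1547)
    (1,2) via y @ 0.6582
    (2,2) via x @ 1.2800  # hit
  → r_6 = 1.2800
beam 7: φ=135°, α=105°
  direction (-0.2588, 0.9659); cell (1,1); t to first gridline: x 1.3909, y 0.5901 (then +3.8637 / +1.0353)
    (1,2) via y @ 0.5901
    (0,2) via x @ 1.3909  # hit
  → r_7 = 1.3909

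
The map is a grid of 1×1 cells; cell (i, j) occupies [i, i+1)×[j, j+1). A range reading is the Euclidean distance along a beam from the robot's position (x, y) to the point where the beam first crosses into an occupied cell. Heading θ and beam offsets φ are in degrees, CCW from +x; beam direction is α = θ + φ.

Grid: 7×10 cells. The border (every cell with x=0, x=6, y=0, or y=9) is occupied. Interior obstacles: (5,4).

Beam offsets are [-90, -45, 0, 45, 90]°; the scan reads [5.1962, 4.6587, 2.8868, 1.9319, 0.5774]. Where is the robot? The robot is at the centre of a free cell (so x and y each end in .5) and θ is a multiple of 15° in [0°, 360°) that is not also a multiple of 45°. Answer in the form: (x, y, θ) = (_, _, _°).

Enumerate (i+0.5, j+0.5, θ) over the 39 free cells and 16 admissible headings. For each, cast all 5 beams and compare to the given ranges.
  (1.5, 5.5, 150°): beam 1 = 4.0415 ≠ 5.1962 ✗
  (3.5, 6.5, 15°): beam 1 = 5.6940 ≠ 5.1962 ✗
  (5.5, 5.5, 105°): beam 1 = 0.5176 ≠ 5.1962 ✗
  (2.5, 6.5, 105°): beam 1 = 3.6235 ≠ 5.1962 ✗
  …
  (5.5, 3.5, 240°): r_1=5.1962, r_2=4.6587, r_3=2.8868, r_4=1.9319, r_5=0.5774 — all match ✓
Unique over the lattice → pose = (5.5, 3.5, 240°).

(x, y, θ) = (5.5, 3.5, 240°)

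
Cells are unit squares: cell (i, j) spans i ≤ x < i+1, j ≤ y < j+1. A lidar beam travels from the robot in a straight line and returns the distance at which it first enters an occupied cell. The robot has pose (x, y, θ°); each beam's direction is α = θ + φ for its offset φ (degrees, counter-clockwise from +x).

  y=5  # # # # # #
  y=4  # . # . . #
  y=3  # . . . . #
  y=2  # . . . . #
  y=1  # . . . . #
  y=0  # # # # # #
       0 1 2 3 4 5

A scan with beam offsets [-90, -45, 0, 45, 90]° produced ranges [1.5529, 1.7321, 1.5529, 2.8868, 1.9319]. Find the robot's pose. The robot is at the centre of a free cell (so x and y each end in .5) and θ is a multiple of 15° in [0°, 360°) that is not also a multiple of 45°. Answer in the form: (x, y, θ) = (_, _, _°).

Candidates: 15 free-cell centres × 16 headings = 240 poses. Raycast each; keep the one whose scan matches to 4 dp.
  (1.5, 1.5, 150°): beam 1 = 2.8868 ≠ 1.5529 ✗
  (1.5, 1.5, 165°): beam 1 = 2.5882 ≠ 1.5529 ✗
  (2.5, 3.5, 255°): beam 3 = 2.5882 ≠ 1.5529 ✗
  (2.5, 1.5, 210°): beam 1 = 3.0000 ≠ 1.5529 ✗
  …
  (3.5, 2.5, 15°): r_1=1.5529, r_2=1.7321, r_3=1.5529, r_4=2.8868, r_5=1.9319 — all match ✓
Only this pose fits every beam.

(x, y, θ) = (3.5, 2.5, 15°)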